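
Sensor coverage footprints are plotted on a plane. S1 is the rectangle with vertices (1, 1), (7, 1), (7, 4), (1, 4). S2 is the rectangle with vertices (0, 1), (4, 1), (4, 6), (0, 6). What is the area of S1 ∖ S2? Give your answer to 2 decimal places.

|S1∩S2|: x∈[1,4], y∈[1,4] → 3·3 = 9.
|S1| = 18.
|S1 ∖ S2| = |S1| − |S1∩S2| = 18 − 9 = 9.00.

9.00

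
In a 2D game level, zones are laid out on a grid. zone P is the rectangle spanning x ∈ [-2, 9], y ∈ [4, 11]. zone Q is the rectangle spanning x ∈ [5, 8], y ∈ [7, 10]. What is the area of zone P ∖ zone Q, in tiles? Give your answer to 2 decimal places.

|zone P∩zone Q|: x∈[5,8], y∈[7,10] → 3·3 = 9.
|zone P| = 77.
|zone P ∖ zone Q| = |zone P| − |zone P∩zone Q| = 77 − 9 = 68.00.

68.00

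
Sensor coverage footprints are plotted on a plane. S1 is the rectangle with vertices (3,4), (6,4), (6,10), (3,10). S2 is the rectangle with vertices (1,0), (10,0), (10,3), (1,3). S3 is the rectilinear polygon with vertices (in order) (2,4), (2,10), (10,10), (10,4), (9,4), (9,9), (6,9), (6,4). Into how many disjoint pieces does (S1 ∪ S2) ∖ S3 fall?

1

(S1 ∪ S2) ∖ S3 is a single connected region.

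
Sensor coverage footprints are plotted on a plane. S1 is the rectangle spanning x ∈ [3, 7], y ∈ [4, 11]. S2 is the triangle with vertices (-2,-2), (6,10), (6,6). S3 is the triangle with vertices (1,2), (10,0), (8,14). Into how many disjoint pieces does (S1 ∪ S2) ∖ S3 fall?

1

(S1 ∪ S2) ∖ S3 is a single connected region.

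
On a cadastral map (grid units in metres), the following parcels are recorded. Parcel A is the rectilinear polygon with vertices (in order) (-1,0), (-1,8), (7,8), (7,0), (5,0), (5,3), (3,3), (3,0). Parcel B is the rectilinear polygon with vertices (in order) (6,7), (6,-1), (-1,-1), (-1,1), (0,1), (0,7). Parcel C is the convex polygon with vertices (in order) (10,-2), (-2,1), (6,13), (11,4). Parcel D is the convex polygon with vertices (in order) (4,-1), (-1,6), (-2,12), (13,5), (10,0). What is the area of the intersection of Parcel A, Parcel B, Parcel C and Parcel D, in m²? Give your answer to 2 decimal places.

25.56

The intersection is the polygon with vertices (2,7), (6,7), (6,0), (5,0), (5,3), (3,3), (3,0.4), (0.207,4.31).
By the shoelace formula its area is 25.56.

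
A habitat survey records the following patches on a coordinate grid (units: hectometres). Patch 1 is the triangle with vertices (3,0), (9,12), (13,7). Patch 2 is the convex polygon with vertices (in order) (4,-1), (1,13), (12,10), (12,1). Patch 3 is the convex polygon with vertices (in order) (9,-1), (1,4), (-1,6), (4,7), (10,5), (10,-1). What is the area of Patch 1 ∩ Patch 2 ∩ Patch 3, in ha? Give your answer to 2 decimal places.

13.08

The intersection is the polygon with vertices (5.075,1.453), (4.048,2.095), (6.143,6.286), (10,5), (10,4.9).
By the shoelace formula its area is 13.08.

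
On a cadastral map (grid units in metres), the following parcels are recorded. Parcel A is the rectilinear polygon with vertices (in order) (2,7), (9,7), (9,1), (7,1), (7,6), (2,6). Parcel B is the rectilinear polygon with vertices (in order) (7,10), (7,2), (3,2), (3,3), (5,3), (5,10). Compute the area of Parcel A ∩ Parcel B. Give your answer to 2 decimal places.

2.00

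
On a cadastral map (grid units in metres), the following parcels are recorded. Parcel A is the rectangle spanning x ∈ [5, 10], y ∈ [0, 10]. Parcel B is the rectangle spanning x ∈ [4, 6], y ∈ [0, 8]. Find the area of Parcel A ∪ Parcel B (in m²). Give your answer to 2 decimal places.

58.00

By inclusion–exclusion:
Individual areas: |Parcel A| = 50, |Parcel B| = 16.
|Parcel A∩Parcel B|: x∈[5,6], y∈[0,8] → 1·8 = 8.
|Parcel A ∪ Parcel B| = 66 − 8 = 58.00.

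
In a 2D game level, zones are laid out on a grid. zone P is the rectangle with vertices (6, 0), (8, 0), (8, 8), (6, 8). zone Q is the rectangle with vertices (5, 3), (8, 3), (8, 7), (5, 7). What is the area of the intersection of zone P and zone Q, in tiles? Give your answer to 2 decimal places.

8.00

|zone P∩zone Q|: x∈[6,8], y∈[3,7] → 2·4 = 8.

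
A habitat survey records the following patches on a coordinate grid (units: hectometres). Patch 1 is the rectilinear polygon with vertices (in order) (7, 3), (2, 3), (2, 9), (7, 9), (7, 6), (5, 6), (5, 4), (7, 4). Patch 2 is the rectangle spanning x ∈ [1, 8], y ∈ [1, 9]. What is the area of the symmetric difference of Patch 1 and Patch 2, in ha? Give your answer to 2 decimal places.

|Patch 1| = 26, |Patch 2| = 56, |Patch 1∩Patch 2| = 26.
|Patch 1 △ Patch 2| = |Patch 1| + |Patch 2| − 2·|Patch 1∩Patch 2| = 26 + 56 − 52 = 30.00.

30.00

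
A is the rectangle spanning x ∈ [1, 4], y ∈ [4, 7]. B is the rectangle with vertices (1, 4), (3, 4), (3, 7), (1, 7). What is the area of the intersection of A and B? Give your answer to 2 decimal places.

|A∩B|: x∈[1,3], y∈[4,7] → 2·3 = 6.

6.00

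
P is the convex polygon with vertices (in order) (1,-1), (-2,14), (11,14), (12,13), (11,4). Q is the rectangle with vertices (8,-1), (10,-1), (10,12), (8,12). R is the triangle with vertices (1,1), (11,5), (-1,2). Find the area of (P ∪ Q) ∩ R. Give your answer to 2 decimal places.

The region (P ∪ Q) ∩ R is the polygon with vertices (0.333,2.333), (11,5), (1,1), (0.556,1.222).
By the shoelace formula its area is 8.22.

8.22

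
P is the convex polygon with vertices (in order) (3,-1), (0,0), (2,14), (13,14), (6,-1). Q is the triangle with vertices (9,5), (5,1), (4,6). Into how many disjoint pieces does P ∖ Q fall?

P ∖ Q is a single connected region.

1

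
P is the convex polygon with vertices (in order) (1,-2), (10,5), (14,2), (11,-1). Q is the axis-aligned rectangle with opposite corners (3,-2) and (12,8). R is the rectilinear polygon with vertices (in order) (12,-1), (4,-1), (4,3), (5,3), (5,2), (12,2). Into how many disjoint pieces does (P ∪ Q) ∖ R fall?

1

(P ∪ Q) ∖ R is a single connected region.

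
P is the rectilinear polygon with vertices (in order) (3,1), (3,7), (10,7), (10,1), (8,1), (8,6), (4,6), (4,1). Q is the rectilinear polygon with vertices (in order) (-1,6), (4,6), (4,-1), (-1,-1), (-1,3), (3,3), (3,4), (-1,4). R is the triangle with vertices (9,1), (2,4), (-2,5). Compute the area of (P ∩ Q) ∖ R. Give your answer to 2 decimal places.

4.64

|P ∩ Q| = 5.
|(P ∩ Q) ∩ R| = 0.3571.
|(P ∩ Q) ∖ R| = 5 − 0.3571 = 4.64.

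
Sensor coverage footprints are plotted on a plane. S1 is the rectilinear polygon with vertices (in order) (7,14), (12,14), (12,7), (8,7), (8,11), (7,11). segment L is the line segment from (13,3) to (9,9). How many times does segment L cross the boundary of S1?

1

The segment meets the boundary at (10.333,7).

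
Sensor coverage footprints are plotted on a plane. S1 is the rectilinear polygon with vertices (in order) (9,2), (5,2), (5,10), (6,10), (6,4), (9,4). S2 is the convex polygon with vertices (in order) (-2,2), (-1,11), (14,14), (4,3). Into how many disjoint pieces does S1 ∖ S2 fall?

S1 ∖ S2 is a single connected region.

1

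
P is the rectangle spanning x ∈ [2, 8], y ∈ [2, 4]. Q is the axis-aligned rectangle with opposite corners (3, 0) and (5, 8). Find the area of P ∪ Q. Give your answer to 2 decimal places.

24.00

By inclusion–exclusion:
Individual areas: |P| = 12, |Q| = 16.
|P∩Q|: x∈[3,5], y∈[2,4] → 2·2 = 4.
|P ∪ Q| = 28 − 4 = 24.00.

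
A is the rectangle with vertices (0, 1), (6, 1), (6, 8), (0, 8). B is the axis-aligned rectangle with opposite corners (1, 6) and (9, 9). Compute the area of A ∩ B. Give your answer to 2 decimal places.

10.00

|A∩B|: x∈[1,6], y∈[6,8] → 5·2 = 10.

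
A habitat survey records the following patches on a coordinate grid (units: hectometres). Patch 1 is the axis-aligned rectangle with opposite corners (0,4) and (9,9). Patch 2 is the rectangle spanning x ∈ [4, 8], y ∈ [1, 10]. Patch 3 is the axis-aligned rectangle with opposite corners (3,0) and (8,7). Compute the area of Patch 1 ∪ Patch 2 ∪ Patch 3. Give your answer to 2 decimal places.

By inclusion–exclusion:
Individual areas: |Patch 1| = 45, |Patch 2| = 36, |Patch 3| = 35.
|Patch 1∩Patch 2|: x∈[4,8], y∈[4,9] → 4·5 = 20.
|Patch 1∩Patch 3|: x∈[3,8], y∈[4,7] → 5·3 = 15.
|Patch 2∩Patch 3|: x∈[4,8], y∈[1,7] → 4·6 = 24.
|Patch 1∩Patch 2∩Patch 3| = 12.
|Patch 1 ∪ Patch 2 ∪ Patch 3| = 116 − 59 + 12 = 69.00.

69.00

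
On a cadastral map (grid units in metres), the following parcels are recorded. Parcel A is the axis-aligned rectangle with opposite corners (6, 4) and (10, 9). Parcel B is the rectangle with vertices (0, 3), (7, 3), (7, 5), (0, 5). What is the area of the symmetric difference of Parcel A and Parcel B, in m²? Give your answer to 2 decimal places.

32.00

|Parcel A∩Parcel B|: x∈[6,7], y∈[4,5] → 1·1 = 1.
|Parcel A △ Parcel B| = |Parcel A| + |Parcel B| − 2·|Parcel A∩Parcel B| = 20 + 14 − 2 = 32.00.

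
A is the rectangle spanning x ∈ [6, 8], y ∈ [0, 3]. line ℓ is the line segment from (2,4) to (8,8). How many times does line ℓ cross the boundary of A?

0

The segment lies entirely outside A and never meets its boundary.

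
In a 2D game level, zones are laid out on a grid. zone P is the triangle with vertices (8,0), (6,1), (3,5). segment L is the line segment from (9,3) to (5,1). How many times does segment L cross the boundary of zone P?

The segment meets the boundary at (5.727,1.364), (6.333,1.667).

2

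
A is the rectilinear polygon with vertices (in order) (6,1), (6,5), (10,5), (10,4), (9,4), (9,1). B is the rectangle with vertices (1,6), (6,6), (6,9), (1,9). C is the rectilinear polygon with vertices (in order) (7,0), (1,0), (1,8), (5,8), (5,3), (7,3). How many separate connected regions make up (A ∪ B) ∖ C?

(A ∪ B) ∖ C splits into 2 disjoint pieces (area 11, area 7).

2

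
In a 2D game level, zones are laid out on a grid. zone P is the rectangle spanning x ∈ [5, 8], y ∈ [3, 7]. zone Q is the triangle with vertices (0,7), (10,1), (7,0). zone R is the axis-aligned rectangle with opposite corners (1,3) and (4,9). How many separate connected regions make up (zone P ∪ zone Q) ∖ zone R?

2

(zone P ∪ zone Q) ∖ zone R splits into 2 disjoint pieces (area 21.9667, area 0.2).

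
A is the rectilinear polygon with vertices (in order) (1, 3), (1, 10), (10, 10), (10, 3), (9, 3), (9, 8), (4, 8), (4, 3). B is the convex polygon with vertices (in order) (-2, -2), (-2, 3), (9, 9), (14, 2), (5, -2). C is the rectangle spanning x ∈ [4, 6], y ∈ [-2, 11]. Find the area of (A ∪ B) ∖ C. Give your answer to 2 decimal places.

|A ∪ B| = 131.9197.
|(A ∪ B) ∩ C| = 21.4141.
|(A ∪ B) ∖ C| = 131.9197 − 21.4141 = 110.51.

110.51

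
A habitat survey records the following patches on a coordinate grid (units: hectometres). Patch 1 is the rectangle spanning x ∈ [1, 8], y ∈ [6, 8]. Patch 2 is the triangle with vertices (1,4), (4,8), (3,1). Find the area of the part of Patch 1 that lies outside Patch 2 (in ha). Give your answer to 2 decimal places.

|Patch 1| = 14, |Patch 1∩Patch 2| = 1.2143.
|Patch 1 ∖ Patch 2| = |Patch 1| − |Patch 1∩Patch 2| = 14 − 1.2143 = 12.79.

12.79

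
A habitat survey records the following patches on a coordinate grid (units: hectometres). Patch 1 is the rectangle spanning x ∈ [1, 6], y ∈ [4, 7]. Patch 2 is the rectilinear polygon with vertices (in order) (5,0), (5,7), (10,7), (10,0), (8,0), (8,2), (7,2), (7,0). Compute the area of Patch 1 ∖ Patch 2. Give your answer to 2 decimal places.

12.00

|Patch 1| = 15, |Patch 1∩Patch 2| = 3.
|Patch 1 ∖ Patch 2| = |Patch 1| − |Patch 1∩Patch 2| = 15 − 3 = 12.00.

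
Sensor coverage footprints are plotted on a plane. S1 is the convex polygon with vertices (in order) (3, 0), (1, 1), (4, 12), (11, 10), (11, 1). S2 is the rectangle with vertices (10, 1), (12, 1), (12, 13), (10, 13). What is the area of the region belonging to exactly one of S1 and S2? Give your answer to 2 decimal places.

|S1| = 91.5, |S2| = 24, |S1∩S2| = 9.1429.
|S1 △ S2| = |S1| + |S2| − 2·|S1∩S2| = 91.5 + 24 − 18.2857 = 97.21.

97.21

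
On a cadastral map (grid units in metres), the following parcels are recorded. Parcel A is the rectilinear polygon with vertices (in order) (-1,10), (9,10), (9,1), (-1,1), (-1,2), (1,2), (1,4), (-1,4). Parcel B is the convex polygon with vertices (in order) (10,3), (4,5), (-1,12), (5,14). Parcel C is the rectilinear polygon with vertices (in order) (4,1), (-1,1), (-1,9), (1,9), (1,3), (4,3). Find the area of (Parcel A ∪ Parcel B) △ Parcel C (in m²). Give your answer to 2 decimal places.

93.14

|Parcel A ∪ Parcel B| = 107.1411.
|(Parcel A ∪ Parcel B) ∩ Parcel C| = 18.
|(Parcel A ∪ Parcel B) △ Parcel C| = 107.1411 + 22 − 36 = 93.14.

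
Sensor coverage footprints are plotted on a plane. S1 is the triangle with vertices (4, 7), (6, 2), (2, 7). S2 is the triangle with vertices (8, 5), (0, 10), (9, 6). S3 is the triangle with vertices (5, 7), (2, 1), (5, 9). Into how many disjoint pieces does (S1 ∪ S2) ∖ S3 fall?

4

(S1 ∪ S2) ∖ S3 splits into 4 disjoint pieces (area 2.094, area 2.1139, area 1.8111, area 4.246).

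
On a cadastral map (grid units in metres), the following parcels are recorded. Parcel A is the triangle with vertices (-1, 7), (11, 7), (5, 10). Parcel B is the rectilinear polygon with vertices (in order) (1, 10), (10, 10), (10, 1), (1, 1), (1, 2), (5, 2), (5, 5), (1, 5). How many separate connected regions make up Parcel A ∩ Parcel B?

1

Parcel A ∩ Parcel B is a single connected region.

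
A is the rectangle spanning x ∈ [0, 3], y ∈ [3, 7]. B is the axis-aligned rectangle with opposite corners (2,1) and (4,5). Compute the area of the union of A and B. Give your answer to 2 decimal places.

18.00

By inclusion–exclusion:
Individual areas: |A| = 12, |B| = 8.
|A∩B|: x∈[2,3], y∈[3,5] → 1·2 = 2.
|A ∪ B| = 20 − 2 = 18.00.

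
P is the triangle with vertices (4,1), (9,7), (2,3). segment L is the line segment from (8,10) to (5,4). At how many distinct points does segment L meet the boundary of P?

1

The segment meets the boundary at (5.5,5).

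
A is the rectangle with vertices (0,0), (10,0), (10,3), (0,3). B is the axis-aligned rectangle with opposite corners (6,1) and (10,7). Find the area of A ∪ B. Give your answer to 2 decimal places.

46.00

By inclusion–exclusion:
Individual areas: |A| = 30, |B| = 24.
|A∩B|: x∈[6,10], y∈[1,3] → 4·2 = 8.
|A ∪ B| = 54 − 8 = 46.00.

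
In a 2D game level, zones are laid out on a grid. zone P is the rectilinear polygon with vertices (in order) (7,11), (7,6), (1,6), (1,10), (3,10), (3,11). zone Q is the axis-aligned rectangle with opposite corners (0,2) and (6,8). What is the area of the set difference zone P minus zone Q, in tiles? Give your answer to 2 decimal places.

18.00

|zone P| = 28, |zone P∩zone Q| = 10.
|zone P ∖ zone Q| = |zone P| − |zone P∩zone Q| = 28 − 10 = 18.00.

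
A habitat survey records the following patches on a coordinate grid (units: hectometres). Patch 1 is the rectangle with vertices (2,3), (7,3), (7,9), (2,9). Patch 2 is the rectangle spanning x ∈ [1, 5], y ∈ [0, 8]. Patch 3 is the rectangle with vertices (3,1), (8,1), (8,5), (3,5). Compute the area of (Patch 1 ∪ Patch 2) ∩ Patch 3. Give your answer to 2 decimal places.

12.00

The region (Patch 1 ∪ Patch 2) ∩ Patch 3 is the polygon with vertices (7,3), (5,3), (5,1), (3,1), (3,5), (7,5).
By the shoelace formula its area is 12.00.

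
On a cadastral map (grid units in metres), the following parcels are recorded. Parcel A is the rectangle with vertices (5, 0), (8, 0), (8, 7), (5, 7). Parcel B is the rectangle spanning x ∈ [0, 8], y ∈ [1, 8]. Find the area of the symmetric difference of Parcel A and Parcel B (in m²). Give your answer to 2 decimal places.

|Parcel A∩Parcel B|: x∈[5,8], y∈[1,7] → 3·6 = 18.
|Parcel A △ Parcel B| = |Parcel A| + |Parcel B| − 2·|Parcel A∩Parcel B| = 21 + 56 − 36 = 41.00.

41.00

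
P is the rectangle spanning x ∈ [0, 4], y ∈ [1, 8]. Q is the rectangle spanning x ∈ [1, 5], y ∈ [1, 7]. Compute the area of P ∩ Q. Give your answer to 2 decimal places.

18.00

|P∩Q|: x∈[1,4], y∈[1,7] → 3·6 = 18.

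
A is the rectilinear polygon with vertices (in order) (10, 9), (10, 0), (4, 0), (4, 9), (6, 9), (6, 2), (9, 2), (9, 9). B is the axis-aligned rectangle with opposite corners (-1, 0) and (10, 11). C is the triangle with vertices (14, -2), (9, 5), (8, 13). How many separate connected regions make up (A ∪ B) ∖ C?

2

(A ∪ B) ∖ C splits into 2 disjoint pieces (area 112.05, area 1.8).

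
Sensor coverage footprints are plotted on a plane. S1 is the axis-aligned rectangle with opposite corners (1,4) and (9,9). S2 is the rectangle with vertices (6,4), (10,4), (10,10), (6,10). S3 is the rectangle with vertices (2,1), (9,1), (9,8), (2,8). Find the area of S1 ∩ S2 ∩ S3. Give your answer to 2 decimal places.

12.00

The intersection is the polygon with vertices (9,4), (6,4), (6,8), (9,8).
By the shoelace formula its area is 12.00.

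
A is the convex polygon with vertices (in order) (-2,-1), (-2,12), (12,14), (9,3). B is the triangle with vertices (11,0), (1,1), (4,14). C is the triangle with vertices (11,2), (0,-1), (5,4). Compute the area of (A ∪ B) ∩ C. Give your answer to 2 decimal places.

16.21

The region (A ∪ B) ∩ C is the polygon with vertices (10.12,1.76), (5.634,0.537), (2.961,0.804), (1.143,0.143), (5,4), (9.8,2.4).
By the shoelace formula its area is 16.21.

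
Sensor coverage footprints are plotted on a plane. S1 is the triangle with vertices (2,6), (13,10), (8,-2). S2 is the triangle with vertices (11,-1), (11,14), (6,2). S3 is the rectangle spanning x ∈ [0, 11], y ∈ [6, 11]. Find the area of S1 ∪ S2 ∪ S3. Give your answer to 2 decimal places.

104.55

By inclusion–exclusion:
Individual areas: |S1| = 56, |S2| = 37.5, |S3| = 55.
|S1∩S2| = 25.6063.
|S1∩S3| = 14.7273.
|S2∩S3| = 11.4583.
|S1∩S2∩S3| = 7.8463.
|S1 ∪ S2 ∪ S3| = 148.5 − 51.7919 + 7.8463 = 104.55.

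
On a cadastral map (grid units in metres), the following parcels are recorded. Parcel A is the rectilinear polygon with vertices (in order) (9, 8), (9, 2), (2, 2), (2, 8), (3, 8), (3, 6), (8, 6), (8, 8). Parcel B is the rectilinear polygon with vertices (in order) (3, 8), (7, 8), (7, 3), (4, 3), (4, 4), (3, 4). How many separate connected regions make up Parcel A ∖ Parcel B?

1

Parcel A ∖ Parcel B is a single connected region.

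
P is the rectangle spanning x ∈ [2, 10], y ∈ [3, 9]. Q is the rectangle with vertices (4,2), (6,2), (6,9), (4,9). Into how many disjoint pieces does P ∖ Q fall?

P ∖ Q splits into 2 disjoint pieces (area 24, area 12).

2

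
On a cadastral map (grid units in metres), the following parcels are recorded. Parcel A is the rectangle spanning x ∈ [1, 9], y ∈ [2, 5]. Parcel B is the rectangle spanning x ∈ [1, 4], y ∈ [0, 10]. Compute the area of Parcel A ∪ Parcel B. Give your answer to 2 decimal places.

By inclusion–exclusion:
Individual areas: |Parcel A| = 24, |Parcel B| = 30.
|Parcel A∩Parcel B|: x∈[1,4], y∈[2,5] → 3·3 = 9.
|Parcel A ∪ Parcel B| = 54 − 9 = 45.00.

45.00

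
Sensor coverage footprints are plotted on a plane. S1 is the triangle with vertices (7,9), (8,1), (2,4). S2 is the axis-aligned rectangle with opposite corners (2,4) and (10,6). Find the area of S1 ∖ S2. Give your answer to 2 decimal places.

13.50

|S1| = 22.5, |S1∩S2| = 9.
|S1 ∖ S2| = |S1| − |S1∩S2| = 22.5 − 9 = 13.50.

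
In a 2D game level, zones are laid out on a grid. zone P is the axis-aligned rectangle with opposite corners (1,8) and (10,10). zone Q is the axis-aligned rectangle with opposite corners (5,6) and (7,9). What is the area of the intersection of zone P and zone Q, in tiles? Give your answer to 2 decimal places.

2.00

|zone P∩zone Q|: x∈[5,7], y∈[8,9] → 2·1 = 2.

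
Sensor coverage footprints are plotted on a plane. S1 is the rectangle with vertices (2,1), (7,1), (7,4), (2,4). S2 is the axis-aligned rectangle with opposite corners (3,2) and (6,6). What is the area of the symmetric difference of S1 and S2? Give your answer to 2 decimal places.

15.00

|S1∩S2|: x∈[3,6], y∈[2,4] → 3·2 = 6.
|S1 △ S2| = |S1| + |S2| − 2·|S1∩S2| = 15 + 12 − 12 = 15.00.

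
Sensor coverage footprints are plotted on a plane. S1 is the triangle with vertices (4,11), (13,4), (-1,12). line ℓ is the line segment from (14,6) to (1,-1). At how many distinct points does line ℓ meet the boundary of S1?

2

The segment meets the boundary at (11.683,4.752), (11.89,4.864).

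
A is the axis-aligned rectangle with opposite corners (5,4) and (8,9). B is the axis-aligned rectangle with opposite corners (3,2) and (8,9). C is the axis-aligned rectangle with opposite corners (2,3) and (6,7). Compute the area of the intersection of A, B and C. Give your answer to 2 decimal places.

3.00

The intersection is the polygon with vertices (5,4), (5,7), (6,7), (6,4).
By the shoelace formula its area is 3.00.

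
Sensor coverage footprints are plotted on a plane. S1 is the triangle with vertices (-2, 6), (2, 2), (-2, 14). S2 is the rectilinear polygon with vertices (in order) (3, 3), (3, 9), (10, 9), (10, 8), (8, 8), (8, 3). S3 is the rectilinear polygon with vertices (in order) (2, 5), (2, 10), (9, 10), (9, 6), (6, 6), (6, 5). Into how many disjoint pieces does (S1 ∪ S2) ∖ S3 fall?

3

(S1 ∪ S2) ∖ S3 splits into 3 disjoint pieces (area 16, area 12, area 1).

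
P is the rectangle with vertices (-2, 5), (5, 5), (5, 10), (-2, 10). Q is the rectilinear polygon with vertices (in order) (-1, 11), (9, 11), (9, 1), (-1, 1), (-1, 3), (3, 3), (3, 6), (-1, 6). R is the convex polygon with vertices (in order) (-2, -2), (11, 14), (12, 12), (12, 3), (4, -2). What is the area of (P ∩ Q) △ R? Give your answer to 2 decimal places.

|P ∩ Q| = 26.
|(P ∩ Q) ∩ R| = 1.0601.
|(P ∩ Q) △ R| = 26 + 99 − 2.1202 = 122.88.

122.88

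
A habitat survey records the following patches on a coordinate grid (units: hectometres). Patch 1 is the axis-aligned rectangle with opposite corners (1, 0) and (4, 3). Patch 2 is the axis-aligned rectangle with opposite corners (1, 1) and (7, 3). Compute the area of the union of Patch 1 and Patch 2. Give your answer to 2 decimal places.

15.00

By inclusion–exclusion:
Individual areas: |Patch 1| = 9, |Patch 2| = 12.
|Patch 1∩Patch 2|: x∈[1,4], y∈[1,3] → 3·2 = 6.
|Patch 1 ∪ Patch 2| = 21 − 6 = 15.00.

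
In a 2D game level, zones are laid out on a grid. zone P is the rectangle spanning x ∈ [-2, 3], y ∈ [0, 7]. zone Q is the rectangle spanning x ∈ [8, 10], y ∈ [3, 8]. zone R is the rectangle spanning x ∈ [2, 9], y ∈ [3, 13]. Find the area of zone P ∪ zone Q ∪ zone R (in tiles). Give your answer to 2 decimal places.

By inclusion–exclusion:
Individual areas: |zone P| = 35, |zone Q| = 10, |zone R| = 70.
|zone P∩zone Q| = 0 (no overlap).
|zone P∩zone R|: x∈[2,3], y∈[3,7] → 1·4 = 4.
|zone Q∩zone R|: x∈[8,9], y∈[3,8] → 1·5 = 5.
|zone P∩zone Q∩zone R| = 0.
|zone P ∪ zone Q ∪ zone R| = 115 − 9 + 0 = 106.00.

106.00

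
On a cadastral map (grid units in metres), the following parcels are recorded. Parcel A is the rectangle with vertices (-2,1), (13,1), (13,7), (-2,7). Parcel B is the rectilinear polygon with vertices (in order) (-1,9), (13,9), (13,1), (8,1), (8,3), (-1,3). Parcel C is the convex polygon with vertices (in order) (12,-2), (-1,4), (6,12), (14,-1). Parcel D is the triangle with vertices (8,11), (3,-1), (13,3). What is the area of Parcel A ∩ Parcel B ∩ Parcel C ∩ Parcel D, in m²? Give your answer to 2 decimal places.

The intersection is the polygon with vertices (8,3), (4.667,3), (6.333,7), (9.077,7), (11.827,2.531), (8,1).
By the shoelace formula its area is 23.89.

23.89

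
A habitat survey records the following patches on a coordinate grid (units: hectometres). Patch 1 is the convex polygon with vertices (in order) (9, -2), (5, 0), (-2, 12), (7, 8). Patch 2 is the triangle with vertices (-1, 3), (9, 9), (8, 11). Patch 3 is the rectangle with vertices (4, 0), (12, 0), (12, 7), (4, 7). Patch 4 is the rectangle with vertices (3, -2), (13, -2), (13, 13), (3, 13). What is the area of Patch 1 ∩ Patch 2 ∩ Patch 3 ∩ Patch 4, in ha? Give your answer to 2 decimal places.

0.83

The intersection is the polygon with vertices (4,7), (5.667,7), (4,6).
By the shoelace formula its area is 0.83.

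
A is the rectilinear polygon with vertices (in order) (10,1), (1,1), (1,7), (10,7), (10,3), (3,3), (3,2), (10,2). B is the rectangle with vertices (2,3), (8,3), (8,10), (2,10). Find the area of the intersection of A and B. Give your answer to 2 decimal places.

The intersection is the polygon with vertices (8,7), (8,3), (3,3), (2,3), (2,7).
By the shoelace formula its area is 24.00.

24.00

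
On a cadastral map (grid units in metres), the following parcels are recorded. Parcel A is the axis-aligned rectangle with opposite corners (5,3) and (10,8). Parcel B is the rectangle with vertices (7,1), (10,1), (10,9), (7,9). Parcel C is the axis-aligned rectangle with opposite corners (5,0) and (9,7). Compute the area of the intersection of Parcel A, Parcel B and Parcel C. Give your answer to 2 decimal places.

8.00

The intersection is the polygon with vertices (7,3), (7,7), (9,7), (9,3).
By the shoelace formula its area is 8.00.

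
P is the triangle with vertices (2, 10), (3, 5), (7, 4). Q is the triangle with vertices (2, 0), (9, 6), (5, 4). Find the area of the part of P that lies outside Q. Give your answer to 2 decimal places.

9.14

|P| = 9.5, |P∩Q| = 0.3555.
|P ∖ Q| = |P| − |P∩Q| = 9.5 − 0.3555 = 9.14.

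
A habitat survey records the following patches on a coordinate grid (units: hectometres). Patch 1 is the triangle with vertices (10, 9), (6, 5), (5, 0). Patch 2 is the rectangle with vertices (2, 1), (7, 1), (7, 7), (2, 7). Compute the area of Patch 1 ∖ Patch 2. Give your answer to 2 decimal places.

|Patch 1| = 8, |Patch 1∩Patch 2| = 4.2222.
|Patch 1 ∖ Patch 2| = |Patch 1| − |Patch 1∩Patch 2| = 8 − 4.2222 = 3.78.

3.78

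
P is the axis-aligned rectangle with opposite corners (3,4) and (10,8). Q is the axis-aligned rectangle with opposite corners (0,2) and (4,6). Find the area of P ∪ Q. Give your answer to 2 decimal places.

42.00

By inclusion–exclusion:
Individual areas: |P| = 28, |Q| = 16.
|P∩Q|: x∈[3,4], y∈[4,6] → 1·2 = 2.
|P ∪ Q| = 44 − 2 = 42.00.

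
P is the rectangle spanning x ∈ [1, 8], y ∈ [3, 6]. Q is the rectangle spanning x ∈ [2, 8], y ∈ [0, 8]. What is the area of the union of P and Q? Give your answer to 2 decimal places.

By inclusion–exclusion:
Individual areas: |P| = 21, |Q| = 48.
|P∩Q|: x∈[2,8], y∈[3,6] → 6·3 = 18.
|P ∪ Q| = 69 − 18 = 51.00.

51.00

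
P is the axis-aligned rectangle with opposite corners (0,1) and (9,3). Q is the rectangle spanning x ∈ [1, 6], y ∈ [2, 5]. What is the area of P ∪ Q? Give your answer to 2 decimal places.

28.00

By inclusion–exclusion:
Individual areas: |P| = 18, |Q| = 15.
|P∩Q|: x∈[1,6], y∈[2,3] → 5·1 = 5.
|P ∪ Q| = 33 − 5 = 28.00.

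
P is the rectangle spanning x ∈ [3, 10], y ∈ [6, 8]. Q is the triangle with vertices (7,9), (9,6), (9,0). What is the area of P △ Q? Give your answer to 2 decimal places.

|P| = 14, |Q| = 6, |P∩Q| = 1.7778.
|P △ Q| = |P| + |Q| − 2·|P∩Q| = 14 + 6 − 3.5556 = 16.44.

16.44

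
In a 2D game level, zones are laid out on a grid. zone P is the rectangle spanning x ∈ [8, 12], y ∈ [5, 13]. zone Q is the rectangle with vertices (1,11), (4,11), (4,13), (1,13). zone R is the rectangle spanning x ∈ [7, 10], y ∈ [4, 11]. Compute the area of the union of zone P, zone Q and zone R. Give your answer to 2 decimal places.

47.00

By inclusion–exclusion:
Individual areas: |zone P| = 32, |zone Q| = 6, |zone R| = 21.
|zone P∩zone Q| = 0 (no overlap).
|zone P∩zone R|: x∈[8,10], y∈[5,11] → 2·6 = 12.
|zone Q∩zone R| = 0 (no overlap).
|zone P∩zone Q∩zone R| = 0.
|zone P ∪ zone Q ∪ zone R| = 59 − 12 + 0 = 47.00.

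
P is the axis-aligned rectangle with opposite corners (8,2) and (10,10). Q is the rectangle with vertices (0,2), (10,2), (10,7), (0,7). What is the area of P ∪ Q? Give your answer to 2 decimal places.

By inclusion–exclusion:
Individual areas: |P| = 16, |Q| = 50.
|P∩Q|: x∈[8,10], y∈[2,7] → 2·5 = 10.
|P ∪ Q| = 66 − 10 = 56.00.

56.00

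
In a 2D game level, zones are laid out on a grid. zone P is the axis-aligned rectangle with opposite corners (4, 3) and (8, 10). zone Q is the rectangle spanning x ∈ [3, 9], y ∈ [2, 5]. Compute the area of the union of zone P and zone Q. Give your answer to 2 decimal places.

38.00

By inclusion–exclusion:
Individual areas: |zone P| = 28, |zone Q| = 18.
|zone P∩zone Q|: x∈[4,8], y∈[3,5] → 4·2 = 8.
|zone P ∪ zone Q| = 46 − 8 = 38.00.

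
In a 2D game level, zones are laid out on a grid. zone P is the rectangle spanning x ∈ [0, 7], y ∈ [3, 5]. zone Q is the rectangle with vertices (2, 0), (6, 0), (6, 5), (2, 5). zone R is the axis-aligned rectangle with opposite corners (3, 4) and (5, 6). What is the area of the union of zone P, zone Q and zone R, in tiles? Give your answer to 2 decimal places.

By inclusion–exclusion:
Individual areas: |zone P| = 14, |zone Q| = 20, |zone R| = 4.
|zone P∩zone Q|: x∈[2,6], y∈[3,5] → 4·2 = 8.
|zone P∩zone R|: x∈[3,5], y∈[4,5] → 2·1 = 2.
|zone Q∩zone R|: x∈[3,5], y∈[4,5] → 2·1 = 2.
|zone P∩zone Q∩zone R| = 2.
|zone P ∪ zone Q ∪ zone R| = 38 − 12 + 2 = 28.00.

28.00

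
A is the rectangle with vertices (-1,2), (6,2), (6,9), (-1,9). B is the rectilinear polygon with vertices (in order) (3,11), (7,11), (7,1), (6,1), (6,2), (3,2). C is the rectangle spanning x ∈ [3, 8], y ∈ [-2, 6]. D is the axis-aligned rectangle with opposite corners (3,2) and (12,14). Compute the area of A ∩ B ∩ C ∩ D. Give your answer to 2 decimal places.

The intersection is the polygon with vertices (3,2), (3,6), (6,6), (6,2).
By the shoelace formula its area is 12.00.

12.00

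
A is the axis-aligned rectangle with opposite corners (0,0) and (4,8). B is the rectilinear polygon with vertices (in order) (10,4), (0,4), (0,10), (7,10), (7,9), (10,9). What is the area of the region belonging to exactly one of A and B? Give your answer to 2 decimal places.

57.00

|A| = 32, |B| = 57, |A∩B| = 16.
|A △ B| = |A| + |B| − 2·|A∩B| = 32 + 57 − 32 = 57.00.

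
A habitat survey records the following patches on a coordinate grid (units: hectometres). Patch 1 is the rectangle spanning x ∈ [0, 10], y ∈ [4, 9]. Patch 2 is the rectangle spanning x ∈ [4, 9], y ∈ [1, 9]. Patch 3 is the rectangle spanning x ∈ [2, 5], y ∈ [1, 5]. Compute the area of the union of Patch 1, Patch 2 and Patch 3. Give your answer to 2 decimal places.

71.00

By inclusion–exclusion:
Individual areas: |Patch 1| = 50, |Patch 2| = 40, |Patch 3| = 12.
|Patch 1∩Patch 2|: x∈[4,9], y∈[4,9] → 5·5 = 25.
|Patch 1∩Patch 3|: x∈[2,5], y∈[4,5] → 3·1 = 3.
|Patch 2∩Patch 3|: x∈[4,5], y∈[1,5] → 1·4 = 4.
|Patch 1∩Patch 2∩Patch 3| = 1.
|Patch 1 ∪ Patch 2 ∪ Patch 3| = 102 − 32 + 1 = 71.00.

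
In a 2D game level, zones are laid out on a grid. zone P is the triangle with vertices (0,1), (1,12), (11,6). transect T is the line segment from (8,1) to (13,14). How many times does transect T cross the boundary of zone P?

2

The segment meets the boundary at (10.125,6.525), (9.695,5.407).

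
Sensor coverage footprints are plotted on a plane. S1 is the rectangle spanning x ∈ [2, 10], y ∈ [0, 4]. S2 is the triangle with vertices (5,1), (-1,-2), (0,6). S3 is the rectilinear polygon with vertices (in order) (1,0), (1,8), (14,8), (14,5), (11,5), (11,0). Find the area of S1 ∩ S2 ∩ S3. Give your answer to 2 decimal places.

The intersection is the polygon with vertices (2,4), (5,1), (3,0), (2,0).
By the shoelace formula its area is 6.50.

6.50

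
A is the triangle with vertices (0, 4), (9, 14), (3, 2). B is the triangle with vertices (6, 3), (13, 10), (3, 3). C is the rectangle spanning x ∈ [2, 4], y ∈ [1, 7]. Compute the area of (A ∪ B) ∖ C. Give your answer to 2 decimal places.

25.76

|A ∪ B| = 34.3654.
|(A ∪ B) ∩ C| = 8.6098.
|(A ∪ B) ∖ C| = 34.3654 − 8.6098 = 25.76.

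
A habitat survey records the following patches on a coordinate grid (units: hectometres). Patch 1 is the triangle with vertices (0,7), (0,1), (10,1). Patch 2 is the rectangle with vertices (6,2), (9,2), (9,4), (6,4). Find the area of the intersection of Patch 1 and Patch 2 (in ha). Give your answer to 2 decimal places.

The intersection is the polygon with vertices (8.333,2), (6,2), (6,3.4).
By the shoelace formula its area is 1.63.

1.63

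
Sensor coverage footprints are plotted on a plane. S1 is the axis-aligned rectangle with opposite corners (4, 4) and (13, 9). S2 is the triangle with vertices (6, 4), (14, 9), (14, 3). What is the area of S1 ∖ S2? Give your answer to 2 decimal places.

|S1| = 45, |S1∩S2| = 15.3125.
|S1 ∖ S2| = |S1| − |S1∩S2| = 45 − 15.3125 = 29.69.

29.69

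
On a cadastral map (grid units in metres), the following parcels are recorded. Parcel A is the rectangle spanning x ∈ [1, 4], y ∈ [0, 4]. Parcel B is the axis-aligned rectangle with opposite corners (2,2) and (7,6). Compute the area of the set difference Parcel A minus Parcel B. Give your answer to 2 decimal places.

|Parcel A∩Parcel B|: x∈[2,4], y∈[2,4] → 2·2 = 4.
|Parcel A| = 12.
|Parcel A ∖ Parcel B| = |Parcel A| − |Parcel A∩Parcel B| = 12 − 4 = 8.00.

8.00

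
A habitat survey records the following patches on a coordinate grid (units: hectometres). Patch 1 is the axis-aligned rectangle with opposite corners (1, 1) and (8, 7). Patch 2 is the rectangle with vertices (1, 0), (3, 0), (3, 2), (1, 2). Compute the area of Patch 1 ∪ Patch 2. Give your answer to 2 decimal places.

By inclusion–exclusion:
Individual areas: |Patch 1| = 42, |Patch 2| = 4.
|Patch 1∩Patch 2|: x∈[1,3], y∈[1,2] → 2·1 = 2.
|Patch 1 ∪ Patch 2| = 46 − 2 = 44.00.

44.00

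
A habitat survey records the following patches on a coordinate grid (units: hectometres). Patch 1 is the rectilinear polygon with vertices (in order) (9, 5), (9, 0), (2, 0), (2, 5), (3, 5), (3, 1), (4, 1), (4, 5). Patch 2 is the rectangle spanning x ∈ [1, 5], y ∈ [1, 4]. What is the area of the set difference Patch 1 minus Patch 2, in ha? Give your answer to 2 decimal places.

|Patch 1| = 31, |Patch 1∩Patch 2| = 6.
|Patch 1 ∖ Patch 2| = |Patch 1| − |Patch 1∩Patch 2| = 31 − 6 = 25.00.

25.00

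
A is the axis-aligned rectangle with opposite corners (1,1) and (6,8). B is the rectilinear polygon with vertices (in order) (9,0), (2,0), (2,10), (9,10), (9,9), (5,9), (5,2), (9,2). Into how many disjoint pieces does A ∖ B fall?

2

A ∖ B splits into 2 disjoint pieces (area 6, area 7).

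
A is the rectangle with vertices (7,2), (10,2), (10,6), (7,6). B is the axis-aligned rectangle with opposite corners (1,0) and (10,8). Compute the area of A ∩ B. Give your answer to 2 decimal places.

|A∩B|: x∈[7,10], y∈[2,6] → 3·4 = 12.

12.00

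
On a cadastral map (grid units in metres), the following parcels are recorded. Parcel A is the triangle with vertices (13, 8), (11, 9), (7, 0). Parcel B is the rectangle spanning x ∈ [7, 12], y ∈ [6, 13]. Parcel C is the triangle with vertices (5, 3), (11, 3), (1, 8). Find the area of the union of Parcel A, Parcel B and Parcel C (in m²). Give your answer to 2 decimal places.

By inclusion–exclusion:
Individual areas: |Parcel A| = 11, |Parcel B| = 35, |Parcel C| = 15.
|Parcel A∩Parcel B| = 4.5833.
|Parcel A∩Parcel C| = 0.8977.
|Parcel B∩Parcel C| = 0.
|Parcel A∩Parcel B∩Parcel C| = 0.
|Parcel A ∪ Parcel B ∪ Parcel C| = 61 − 5.4811 + 0 = 55.52.

55.52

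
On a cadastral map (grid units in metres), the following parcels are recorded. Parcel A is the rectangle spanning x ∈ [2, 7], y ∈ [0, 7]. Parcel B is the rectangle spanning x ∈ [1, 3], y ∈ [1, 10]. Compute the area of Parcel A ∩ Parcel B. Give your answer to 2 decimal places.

|Parcel A∩Parcel B|: x∈[2,3], y∈[1,7] → 1·6 = 6.

6.00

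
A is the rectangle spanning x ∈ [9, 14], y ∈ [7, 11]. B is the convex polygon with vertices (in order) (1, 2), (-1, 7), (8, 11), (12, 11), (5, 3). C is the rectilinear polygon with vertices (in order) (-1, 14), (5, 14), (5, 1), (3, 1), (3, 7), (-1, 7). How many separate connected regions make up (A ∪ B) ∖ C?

(A ∪ B) ∖ C splits into 2 disjoint pieces (area 40.8571, area 14.5).

2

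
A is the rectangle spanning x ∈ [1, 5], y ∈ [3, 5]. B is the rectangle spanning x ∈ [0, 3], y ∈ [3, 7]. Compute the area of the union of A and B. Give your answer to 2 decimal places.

16.00

By inclusion–exclusion:
Individual areas: |A| = 8, |B| = 12.
|A∩B|: x∈[1,3], y∈[3,5] → 2·2 = 4.
|A ∪ B| = 20 − 4 = 16.00.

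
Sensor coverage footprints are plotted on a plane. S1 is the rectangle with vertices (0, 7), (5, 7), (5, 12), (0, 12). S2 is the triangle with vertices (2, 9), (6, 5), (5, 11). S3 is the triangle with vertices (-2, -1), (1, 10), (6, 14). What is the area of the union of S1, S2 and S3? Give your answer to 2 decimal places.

By inclusion–exclusion:
Individual areas: |S1| = 25, |S2| = 10, |S3| = 21.5.
|S1∩S2| = 7.
|S1∩S3| = 11.7273.
|S2∩S3| = 1.4993.
|S1∩S2∩S3| = 1.4993.
|S1 ∪ S2 ∪ S3| = 56.5 − 20.2265 + 1.4993 = 37.77.

37.77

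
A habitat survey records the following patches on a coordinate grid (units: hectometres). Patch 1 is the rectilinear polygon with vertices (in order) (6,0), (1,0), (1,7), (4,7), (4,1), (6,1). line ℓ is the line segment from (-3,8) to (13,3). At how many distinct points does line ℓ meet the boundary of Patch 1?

2

The segment meets the boundary at (4,5.812), (1,6.75).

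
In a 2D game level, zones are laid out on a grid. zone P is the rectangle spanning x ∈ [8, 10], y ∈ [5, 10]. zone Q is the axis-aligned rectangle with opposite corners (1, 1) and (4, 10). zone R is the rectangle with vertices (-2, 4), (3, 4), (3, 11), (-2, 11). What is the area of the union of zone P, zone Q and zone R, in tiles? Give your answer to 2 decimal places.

60.00

By inclusion–exclusion:
Individual areas: |zone P| = 10, |zone Q| = 27, |zone R| = 35.
|zone P∩zone Q| = 0 (no overlap).
|zone P∩zone R| = 0 (no overlap).
|zone Q∩zone R|: x∈[1,3], y∈[4,10] → 2·6 = 12.
|zone P∩zone Q∩zone R| = 0.
|zone P ∪ zone Q ∪ zone R| = 72 − 12 + 0 = 60.00.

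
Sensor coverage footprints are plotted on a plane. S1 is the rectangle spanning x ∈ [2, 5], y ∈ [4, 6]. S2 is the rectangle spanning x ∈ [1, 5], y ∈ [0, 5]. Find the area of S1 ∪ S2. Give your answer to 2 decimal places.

23.00

By inclusion–exclusion:
Individual areas: |S1| = 6, |S2| = 20.
|S1∩S2|: x∈[2,5], y∈[4,5] → 3·1 = 3.
|S1 ∪ S2| = 26 − 3 = 23.00.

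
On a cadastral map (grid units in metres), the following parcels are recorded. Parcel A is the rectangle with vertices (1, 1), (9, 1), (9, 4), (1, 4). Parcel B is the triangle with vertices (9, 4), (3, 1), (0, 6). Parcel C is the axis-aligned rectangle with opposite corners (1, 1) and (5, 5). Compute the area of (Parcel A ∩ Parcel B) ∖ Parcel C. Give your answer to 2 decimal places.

4.00

|Parcel A ∩ Parcel B| = 11.7.
|(Parcel A ∩ Parcel B) ∩ Parcel C| = 7.7.
|(Parcel A ∩ Parcel B) ∖ Parcel C| = 11.7 − 7.7 = 4.00.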